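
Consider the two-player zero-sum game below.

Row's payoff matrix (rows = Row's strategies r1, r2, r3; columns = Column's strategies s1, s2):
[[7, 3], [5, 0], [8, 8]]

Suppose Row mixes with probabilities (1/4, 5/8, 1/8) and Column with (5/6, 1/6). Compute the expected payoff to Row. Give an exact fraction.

Against (5/6, 1/6), each row's expected payoff is r1: 19/3; r2: 25/6; r3: 8.
Taking the (1/4, 5/8, 1/8)-weighted average: (1/4)·(19/3) + (5/8)·(25/6) + (1/8)·(8) = 83/16.

83/16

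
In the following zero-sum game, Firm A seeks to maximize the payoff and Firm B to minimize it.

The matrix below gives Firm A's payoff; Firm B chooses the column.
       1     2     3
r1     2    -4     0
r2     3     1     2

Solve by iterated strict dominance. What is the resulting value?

Row r1 is strictly dominated by row r2 (3>2, 1>-4, 2>0); eliminate r1.
Column 1 is strictly dominated by 2 for Firm B (1<3); eliminate 1.
Column 3 is strictly dominated by 2 for Firm B (1<2); eliminate 3.
Only (r2, 2) remains, with payoff 1.

1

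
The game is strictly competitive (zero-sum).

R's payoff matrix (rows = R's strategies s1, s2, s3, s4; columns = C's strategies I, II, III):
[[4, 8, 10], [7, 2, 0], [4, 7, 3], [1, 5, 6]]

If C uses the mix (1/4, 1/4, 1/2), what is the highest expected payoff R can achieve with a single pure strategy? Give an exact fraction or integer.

8

s1: (4)·(1/4) + (8)·(1/4) + (10)·(1/2) = 8.
s2: (7)·(1/4) + (2)·(1/4) + (0)·(1/2) = 9/4.
s3: (4)·(1/4) + (7)·(1/4) + (3)·(1/2) = 17/4.
s4: (1)·(1/4) + (5)·(1/4) + (6)·(1/2) = 9/2.
The best pure response is s1 with expected payoff 8.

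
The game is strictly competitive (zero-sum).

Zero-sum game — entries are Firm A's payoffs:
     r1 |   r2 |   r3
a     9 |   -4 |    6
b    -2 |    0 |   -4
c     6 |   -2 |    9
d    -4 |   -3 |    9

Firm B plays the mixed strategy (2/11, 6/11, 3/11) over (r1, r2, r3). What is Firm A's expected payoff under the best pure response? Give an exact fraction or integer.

a: (9)·(2/11) + (-4)·(6/11) + (6)·(3/11) = 12/11.
b: (-2)·(2/11) + (0)·(6/11) + (-4)·(3/11) = -16/11.
c: (6)·(2/11) + (-2)·(6/11) + (9)·(3/11) = 27/11.
d: (-4)·(2/11) + (-3)·(6/11) + (9)·(3/11) = 1/11.
The best pure response is c with expected payoff 27/11.

27/11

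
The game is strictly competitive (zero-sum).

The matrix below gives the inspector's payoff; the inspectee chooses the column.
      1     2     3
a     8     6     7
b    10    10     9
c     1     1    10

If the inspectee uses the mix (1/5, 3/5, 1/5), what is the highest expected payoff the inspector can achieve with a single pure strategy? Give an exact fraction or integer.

a: (8)·(1/5) + (6)·(3/5) + (7)·(1/5) = 33/5.
b: (10)·(1/5) + (10)·(3/5) + (9)·(1/5) = 49/5.
c: (1)·(1/5) + (1)·(3/5) + (10)·(1/5) = 14/5.
The best pure response is b with expected payoff 49/5.

49/5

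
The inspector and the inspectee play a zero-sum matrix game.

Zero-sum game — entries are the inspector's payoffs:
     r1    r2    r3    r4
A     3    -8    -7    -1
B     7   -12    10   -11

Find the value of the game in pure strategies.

-8

Row minima: -8, -12 → the inspector's maximin is -8.
Column maxima: 7, -8, 10, -1 → the inspectee's minimax is -8.
They coincide at (A, r2), so the value is -8.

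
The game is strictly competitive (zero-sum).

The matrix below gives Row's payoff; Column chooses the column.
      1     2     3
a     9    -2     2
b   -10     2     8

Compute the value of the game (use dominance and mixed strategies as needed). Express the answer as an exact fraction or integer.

Column 3 is strictly dominated by 2 for Column (it gives Row more in every row).
The remaining 2×2 game on (a, b) × (1, 2) has no saddle point. Let Row play a with probability p; indifference gives 9p − 10(1−p) = −2p + 2(1−p), so p = 12/23.
Similarly Column's optimal q on 1 is 4/23, and the value is 9·(4/23) + (-2)·(19/23) = -2/23.

-2/23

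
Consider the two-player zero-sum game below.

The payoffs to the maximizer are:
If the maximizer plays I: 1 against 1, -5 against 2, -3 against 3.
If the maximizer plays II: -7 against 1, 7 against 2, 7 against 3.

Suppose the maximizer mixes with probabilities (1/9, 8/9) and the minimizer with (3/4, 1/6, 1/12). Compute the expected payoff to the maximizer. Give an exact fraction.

Against (3/4, 1/6, 1/12), each row's expected payoff is I: -1/3; II: -7/2.
Taking the (1/9, 8/9)-weighted average: (1/9)·(-1/3) + (8/9)·(-7/2) = -85/27.

-85/27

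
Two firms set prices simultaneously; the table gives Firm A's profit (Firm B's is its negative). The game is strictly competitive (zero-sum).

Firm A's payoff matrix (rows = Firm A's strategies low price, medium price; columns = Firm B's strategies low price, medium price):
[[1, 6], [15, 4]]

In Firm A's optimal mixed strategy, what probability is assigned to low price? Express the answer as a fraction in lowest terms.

Row minima are 1 and 4, so Firm A's maximin is 4; column maxima are 15 and 6, so Firm B's minimax is 6. These differ, so the equilibrium is in mixed strategies.
Let Firm A play low price with probability p. Firm B is indifferent when p + 15(1−p) = 6p + 4(1−p), giving p = 11/16.

11/16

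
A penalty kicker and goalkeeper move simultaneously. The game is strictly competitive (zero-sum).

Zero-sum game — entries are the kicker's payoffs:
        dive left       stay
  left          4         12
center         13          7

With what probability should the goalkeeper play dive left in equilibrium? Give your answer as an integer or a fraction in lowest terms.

5/14

Row minima are 4 and 7, so the kicker's maximin is 7; column maxima are 13 and 12, so the goalkeeper's minimax is 12. These differ, so the equilibrium is in mixed strategies.
Let the goalkeeper play dive left with probability q. The kicker is indifferent when 4q + 12(1−q) = 13q + 7(1−q), giving q = 5/14.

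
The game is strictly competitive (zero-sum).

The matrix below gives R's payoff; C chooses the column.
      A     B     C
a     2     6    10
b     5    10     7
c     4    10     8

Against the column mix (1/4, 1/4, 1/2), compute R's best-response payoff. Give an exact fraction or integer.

a: (2)·(1/4) + (6)·(1/4) + (10)·(1/2) = 7.
b: (5)·(1/4) + (10)·(1/4) + (7)·(1/2) = 29/4.
c: (4)·(1/4) + (10)·(1/4) + (8)·(1/2) = 15/2.
The best pure response is c with expected payoff 15/2.

15/2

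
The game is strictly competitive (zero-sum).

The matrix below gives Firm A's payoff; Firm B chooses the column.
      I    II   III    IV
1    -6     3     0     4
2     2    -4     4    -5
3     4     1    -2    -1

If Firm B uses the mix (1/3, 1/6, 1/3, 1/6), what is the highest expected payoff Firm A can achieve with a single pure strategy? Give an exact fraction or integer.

1: (-6)·(1/3) + (3)·(1/6) + (0)·(1/3) + (4)·(1/6) = -5/6.
2: (2)·(1/3) + (-4)·(1/6) + (4)·(1/3) + (-5)·(1/6) = 1/2.
3: (4)·(1/3) + (1)·(1/6) + (-2)·(1/3) + (-1)·(1/6) = 2/3.
The best pure response is 3 with expected payoff 2/3.

2/3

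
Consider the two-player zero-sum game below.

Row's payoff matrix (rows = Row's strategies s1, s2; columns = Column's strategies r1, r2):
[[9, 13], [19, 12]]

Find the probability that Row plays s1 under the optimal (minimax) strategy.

7/11

Row minima are 9 and 12, so Row's maximin is 12; column maxima are 19 and 13, so Column's minimax is 13. These differ, so the equilibrium is in mixed strategies.
Let Row play s1 with probability p. Column is indifferent when 9p + 19(1−p) = 13p + 12(1−p), giving p = 7/11.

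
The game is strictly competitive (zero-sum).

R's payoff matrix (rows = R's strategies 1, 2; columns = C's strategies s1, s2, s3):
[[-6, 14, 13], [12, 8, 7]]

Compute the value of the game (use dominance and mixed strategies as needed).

Column s2 is strictly dominated by s3 for C (it gives R more in every row).
The remaining 2×2 game on (1, 2) × (s1, s3) has no saddle point. Let R play 1 with probability p; indifference gives −6p + 12(1−p) = 13p + 7(1−p), so p = 5/24.
Similarly C's optimal q on s1 is 1/4, and the value is -6·(1/4) + (13)·(3/4) = 33/4.

33/4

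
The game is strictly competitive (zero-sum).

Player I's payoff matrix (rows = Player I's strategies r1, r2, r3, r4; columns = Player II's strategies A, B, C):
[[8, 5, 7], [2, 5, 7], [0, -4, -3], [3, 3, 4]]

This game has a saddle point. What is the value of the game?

Row minima: 5, 2, -4, 3 → Player I's maximin is 5.
Column maxima: 8, 5, 7 → Player II's minimax is 5.
They coincide at (r1, B), so the value is 5.

5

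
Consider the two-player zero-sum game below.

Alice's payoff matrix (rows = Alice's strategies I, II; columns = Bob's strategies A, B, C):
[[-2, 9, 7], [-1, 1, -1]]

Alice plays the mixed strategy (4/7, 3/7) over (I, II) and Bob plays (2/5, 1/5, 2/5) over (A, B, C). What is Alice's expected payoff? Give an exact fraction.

67/35

Against (2/5, 1/5, 2/5), each row's expected payoff is I: 19/5; II: -3/5.
Taking the (4/7, 3/7)-weighted average: (4/7)·(19/5) + (3/7)·(-3/5) = 67/35.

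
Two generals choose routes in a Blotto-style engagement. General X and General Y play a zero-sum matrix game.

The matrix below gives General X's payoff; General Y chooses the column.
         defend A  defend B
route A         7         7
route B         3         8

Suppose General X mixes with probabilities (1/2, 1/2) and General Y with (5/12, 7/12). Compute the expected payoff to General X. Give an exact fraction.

155/24

Against (5/12, 7/12), each row's expected payoff is route A: 7; route B: 71/12.
Taking the (1/2, 1/2)-weighted average: (1/2)·(7) + (1/2)·(71/12) = 155/24.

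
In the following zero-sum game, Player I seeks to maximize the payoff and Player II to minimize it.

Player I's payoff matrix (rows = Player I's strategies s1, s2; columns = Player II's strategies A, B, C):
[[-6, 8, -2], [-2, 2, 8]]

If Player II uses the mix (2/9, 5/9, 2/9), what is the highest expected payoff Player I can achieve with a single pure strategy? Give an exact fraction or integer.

s1: (-6)·(2/9) + (8)·(5/9) + (-2)·(2/9) = 8/3.
s2: (-2)·(2/9) + (2)·(5/9) + (8)·(2/9) = 22/9.
The best pure response is s1 with expected payoff 8/3.

8/3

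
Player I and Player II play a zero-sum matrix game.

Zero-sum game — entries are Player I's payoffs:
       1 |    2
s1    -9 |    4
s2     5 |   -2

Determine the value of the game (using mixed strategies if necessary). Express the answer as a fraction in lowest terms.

1/10

Row minima are -9 and -2, so Player I's maximin is -2; column maxima are 5 and 4, so Player II's minimax is 4. These differ, so the equilibrium is in mixed strategies.
Let Player I play s1 with probability p. Player II is indifferent when −9p + 5(1−p) = 4p − 2(1−p), giving p = 7/20.
Let Player II play 1 with probability q. Player I is indifferent when −9q + 4(1−q) = 5q − 2(1−q), giving q = 3/10.
The value is -9·(3/10) + (4)·(7/10) = 1/10.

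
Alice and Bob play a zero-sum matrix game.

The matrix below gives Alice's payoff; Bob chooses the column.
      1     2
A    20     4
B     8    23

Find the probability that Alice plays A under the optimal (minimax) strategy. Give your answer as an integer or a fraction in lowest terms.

15/31

Row minima are 4 and 8, so Alice's maximin is 8; column maxima are 20 and 23, so Bob's minimax is 20. These differ, so the equilibrium is in mixed strategies.
Let Alice play A with probability p. Bob is indifferent when 20p + 8(1−p) = 4p + 23(1−p), giving p = 15/31.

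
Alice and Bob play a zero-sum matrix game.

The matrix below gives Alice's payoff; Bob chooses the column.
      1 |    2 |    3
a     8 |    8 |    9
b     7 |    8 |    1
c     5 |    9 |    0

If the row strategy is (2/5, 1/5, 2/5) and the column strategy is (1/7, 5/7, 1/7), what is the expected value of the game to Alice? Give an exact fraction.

Against (1/7, 5/7, 1/7), each row's expected payoff is a: 57/7; b: 48/7; c: 50/7.
Taking the (2/5, 1/5, 2/5)-weighted average: (2/5)·(57/7) + (1/5)·(48/7) + (2/5)·(50/7) = 262/35.

262/35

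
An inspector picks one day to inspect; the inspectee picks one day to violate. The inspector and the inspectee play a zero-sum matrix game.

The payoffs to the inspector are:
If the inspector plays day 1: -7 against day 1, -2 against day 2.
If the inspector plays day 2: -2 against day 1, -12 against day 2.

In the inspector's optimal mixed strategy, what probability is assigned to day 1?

Row minima are -7 and -12, so the inspector's maximin is -7; column maxima are -2 and -2, so the inspectee's minimax is -2. These differ, so the equilibrium is in mixed strategies.
Let the inspector play day 1 with probability p. The inspectee is indifferent when −7p − 2(1−p) = −2p − 12(1−p), giving p = 2/3.

2/3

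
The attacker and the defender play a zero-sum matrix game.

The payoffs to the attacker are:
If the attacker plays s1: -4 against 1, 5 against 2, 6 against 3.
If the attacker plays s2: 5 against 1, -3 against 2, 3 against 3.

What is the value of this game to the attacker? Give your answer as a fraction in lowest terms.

13/17

Column 3 is strictly dominated by 2 for the defender (it gives the attacker more in every row).
The remaining 2×2 game on (s1, s2) × (1, 2) has no saddle point. Let the attacker play s1 with probability p; indifference gives −4p + 5(1−p) = 5p − 3(1−p), so p = 8/17.
Similarly the defender's optimal q on 1 is 8/17, and the value is -4·(8/17) + (5)·(9/17) = 13/17.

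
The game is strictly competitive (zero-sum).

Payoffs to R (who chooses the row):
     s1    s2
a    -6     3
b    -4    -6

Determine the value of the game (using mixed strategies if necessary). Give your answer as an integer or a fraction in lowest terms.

Row minima are -6 and -6, so R's maximin is -6; column maxima are -4 and 3, so C's minimax is -4. These differ, so the equilibrium is in mixed strategies.
Let R play a with probability p. C is indifferent when −6p − 4(1−p) = 3p − 6(1−p), giving p = 2/11.
Let C play s1 with probability q. R is indifferent when −6q + 3(1−q) = −4q − 6(1−q), giving q = 9/11.
The value is -6·(9/11) + (3)·(2/11) = -48/11.

-48/11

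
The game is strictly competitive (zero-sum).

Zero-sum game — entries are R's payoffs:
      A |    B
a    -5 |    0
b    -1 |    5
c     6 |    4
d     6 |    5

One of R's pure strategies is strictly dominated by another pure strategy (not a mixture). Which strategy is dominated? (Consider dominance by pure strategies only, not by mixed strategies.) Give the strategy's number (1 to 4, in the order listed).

Compare a with b: -1 > -5, 5 > 0.
So b strictly dominates a for R; a is strictly dominated.

1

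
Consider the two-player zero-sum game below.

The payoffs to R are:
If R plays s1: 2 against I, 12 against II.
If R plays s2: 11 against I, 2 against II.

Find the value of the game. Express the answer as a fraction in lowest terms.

128/19

Row minima are 2 and 2, so R's maximin is 2; column maxima are 11 and 12, so C's minimax is 11. These differ, so the equilibrium is in mixed strategies.
Let R play s1 with probability p. C is indifferent when 2p + 11(1−p) = 12p + 2(1−p), giving p = 9/19.
Let C play I with probability q. R is indifferent when 2q + 12(1−q) = 11q + 2(1−q), giving q = 10/19.
The value is 2·(10/19) + (12)·(9/19) = 128/19.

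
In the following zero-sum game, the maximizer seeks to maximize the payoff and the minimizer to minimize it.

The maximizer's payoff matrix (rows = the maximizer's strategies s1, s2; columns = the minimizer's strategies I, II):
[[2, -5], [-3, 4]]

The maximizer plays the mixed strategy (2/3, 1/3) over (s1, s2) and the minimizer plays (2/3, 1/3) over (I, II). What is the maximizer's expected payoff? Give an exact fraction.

Against (2/3, 1/3), each row's expected payoff is s1: -1/3; s2: -2/3.
Taking the (2/3, 1/3)-weighted average: (2/3)·(-1/3) + (1/3)·(-2/3) = -4/9.

-4/9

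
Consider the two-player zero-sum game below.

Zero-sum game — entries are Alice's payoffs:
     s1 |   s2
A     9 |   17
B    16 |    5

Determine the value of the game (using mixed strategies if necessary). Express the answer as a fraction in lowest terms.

227/19

Row minima are 9 and 5, so Alice's maximin is 9; column maxima are 16 and 17, so Bob's minimax is 16. These differ, so the equilibrium is in mixed strategies.
Let Alice play A with probability p. Bob is indifferent when 9p + 16(1−p) = 17p + 5(1−p), giving p = 11/19.
Let Bob play s1 with probability q. Alice is indifferent when 9q + 17(1−q) = 16q + 5(1−q), giving q = 12/19.
The value is 9·(12/19) + (17)·(7/19) = 227/19.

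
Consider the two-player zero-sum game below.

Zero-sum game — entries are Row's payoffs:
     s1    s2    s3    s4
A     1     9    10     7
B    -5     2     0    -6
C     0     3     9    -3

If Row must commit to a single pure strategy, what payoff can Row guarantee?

1

The worst-case payoff for each row is A: 1, B: -6, C: -3.
The best of these is 1.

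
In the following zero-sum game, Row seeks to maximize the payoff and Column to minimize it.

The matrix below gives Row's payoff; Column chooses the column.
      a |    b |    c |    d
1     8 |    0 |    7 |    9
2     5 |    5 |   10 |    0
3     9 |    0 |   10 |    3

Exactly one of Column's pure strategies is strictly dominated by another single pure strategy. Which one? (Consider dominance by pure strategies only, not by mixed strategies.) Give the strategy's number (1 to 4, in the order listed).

3

Column prefers columns that give Row less. Compare c with b: 0 < 7, 5 < 10, 0 < 10.
So b strictly dominates c for Column; c is strictly dominated.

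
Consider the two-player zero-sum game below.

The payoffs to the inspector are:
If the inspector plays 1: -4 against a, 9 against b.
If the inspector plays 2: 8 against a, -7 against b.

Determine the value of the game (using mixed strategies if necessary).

Row minima are -4 and -7, so the inspector's maximin is -4; column maxima are 8 and 9, so the inspectee's minimax is 8. These differ, so the equilibrium is in mixed strategies.
Let the inspector play 1 with probability p. The inspectee is indifferent when −4p + 8(1−p) = 9p − 7(1−p), giving p = 15/28.
Let the inspectee play a with probability q. The inspector is indifferent when −4q + 9(1−q) = 8q − 7(1−q), giving q = 4/7.
The value is -4·(4/7) + (9)·(3/7) = 11/7.

11/7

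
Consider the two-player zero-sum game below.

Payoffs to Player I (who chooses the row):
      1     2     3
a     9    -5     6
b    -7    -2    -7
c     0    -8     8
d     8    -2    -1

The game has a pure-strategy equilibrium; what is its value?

-2

Row minima: -5, -7, -8, -2 → Player I's maximin is -2.
Column maxima: 9, -2, 8 → Player II's minimax is -2.
They coincide at (d, 2), so the value is -2.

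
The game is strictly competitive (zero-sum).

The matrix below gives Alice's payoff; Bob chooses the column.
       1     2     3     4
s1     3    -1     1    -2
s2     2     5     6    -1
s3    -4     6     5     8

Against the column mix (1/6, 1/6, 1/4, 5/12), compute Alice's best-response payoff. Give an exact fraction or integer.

s1: (3)·(1/6) + (-1)·(1/6) + (1)·(1/4) + (-2)·(5/12) = -1/4.
s2: (2)·(1/6) + (5)·(1/6) + (6)·(1/4) + (-1)·(5/12) = 9/4.
s3: (-4)·(1/6) + (6)·(1/6) + (5)·(1/4) + (8)·(5/12) = 59/12.
The best pure response is s3 with expected payoff 59/12.

59/12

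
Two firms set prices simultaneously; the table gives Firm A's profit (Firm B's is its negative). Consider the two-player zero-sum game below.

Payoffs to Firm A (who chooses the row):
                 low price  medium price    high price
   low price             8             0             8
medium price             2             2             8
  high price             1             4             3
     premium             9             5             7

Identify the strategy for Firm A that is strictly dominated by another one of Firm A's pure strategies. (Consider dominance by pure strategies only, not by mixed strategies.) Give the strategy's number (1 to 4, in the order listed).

Compare high price with premium: 9 > 1, 5 > 4, 7 > 3.
So premium strictly dominates high price for Firm A; high price is strictly dominated.

3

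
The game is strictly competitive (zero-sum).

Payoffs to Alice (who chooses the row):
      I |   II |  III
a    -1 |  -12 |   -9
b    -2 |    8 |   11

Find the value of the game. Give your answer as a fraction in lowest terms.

-32/21

Column III is strictly dominated by II for Bob (it gives Alice more in every row).
The remaining 2×2 game on (a, b) × (I, II) has no saddle point. Let Alice play a with probability p; indifference gives −p − 2(1−p) = −12p + 8(1−p), so p = 10/21.
Similarly Bob's optimal q on I is 20/21, and the value is -1·(20/21) + (-12)·(1/21) = -32/21.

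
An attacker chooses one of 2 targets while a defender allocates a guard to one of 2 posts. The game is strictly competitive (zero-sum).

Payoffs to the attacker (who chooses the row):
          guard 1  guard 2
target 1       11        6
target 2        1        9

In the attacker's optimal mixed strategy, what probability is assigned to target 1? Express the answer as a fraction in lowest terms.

8/13

Row minima are 6 and 1, so the attacker's maximin is 6; column maxima are 11 and 9, so the defender's minimax is 9. These differ, so the equilibrium is in mixed strategies.
Let the attacker play target 1 with probability p. The defender is indifferent when 11p + (1−p) = 6p + 9(1−p), giving p = 8/13.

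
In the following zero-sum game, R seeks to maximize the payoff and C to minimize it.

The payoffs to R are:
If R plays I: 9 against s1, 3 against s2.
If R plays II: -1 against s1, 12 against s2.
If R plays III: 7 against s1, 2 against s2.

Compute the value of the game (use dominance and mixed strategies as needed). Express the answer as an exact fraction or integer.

111/19

Row III is strictly dominated by row I, so R never plays it.
The remaining 2×2 game on (I, II) × (s1, s2) has no saddle point. Let R play I with probability p; indifference gives 9p − (1−p) = 3p + 12(1−p), so p = 13/19.
Similarly C's optimal q on s1 is 9/19, and the value is 9·(9/19) + (3)·(10/19) = 111/19.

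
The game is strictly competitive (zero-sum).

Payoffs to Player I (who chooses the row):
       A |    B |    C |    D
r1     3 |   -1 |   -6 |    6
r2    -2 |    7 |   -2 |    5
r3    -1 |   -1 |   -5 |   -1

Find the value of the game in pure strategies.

Row minima: -6, -2, -5 → Player I's maximin is -2.
Column maxima: 3, 7, -2, 6 → Player II's minimax is -2.
They coincide at (r2, C), so the value is -2.

-2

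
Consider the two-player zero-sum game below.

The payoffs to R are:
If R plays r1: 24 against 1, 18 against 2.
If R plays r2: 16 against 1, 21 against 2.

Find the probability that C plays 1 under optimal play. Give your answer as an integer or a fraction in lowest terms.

3/11

Row minima are 18 and 16, so R's maximin is 18; column maxima are 24 and 21, so C's minimax is 21. These differ, so the equilibrium is in mixed strategies.
Let C play 1 with probability q. R is indifferent when 24q + 18(1−q) = 16q + 21(1−q), giving q = 3/11.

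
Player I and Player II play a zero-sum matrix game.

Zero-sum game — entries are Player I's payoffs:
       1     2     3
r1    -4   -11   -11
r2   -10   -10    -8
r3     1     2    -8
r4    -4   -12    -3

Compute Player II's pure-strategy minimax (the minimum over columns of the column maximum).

The worst case (largest entry) in each column is 1: 1, 2: 2, 3: -3.
The best (smallest) of these is -3.

-3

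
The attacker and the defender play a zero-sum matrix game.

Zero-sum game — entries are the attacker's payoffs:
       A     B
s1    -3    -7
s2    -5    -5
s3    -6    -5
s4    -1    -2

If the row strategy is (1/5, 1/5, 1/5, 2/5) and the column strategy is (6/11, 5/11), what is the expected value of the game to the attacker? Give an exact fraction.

-201/55

Against (6/11, 5/11), each row's expected payoff is s1: -53/11; s2: -5; s3: -61/11; s4: -16/11.
Taking the (1/5, 1/5, 1/5, 2/5)-weighted average: (1/5)·(-53/11) + (1/5)·(-5) + (1/5)·(-61/11) + (2/5)·(-16/11) = -201/55.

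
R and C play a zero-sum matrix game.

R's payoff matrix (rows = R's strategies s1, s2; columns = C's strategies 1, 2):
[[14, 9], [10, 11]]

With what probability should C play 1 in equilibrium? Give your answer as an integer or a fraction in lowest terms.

1/3

Row minima are 9 and 10, so R's maximin is 10; column maxima are 14 and 11, so C's minimax is 11. These differ, so the equilibrium is in mixed strategies.
Let C play 1 with probability q. R is indifferent when 14q + 9(1−q) = 10q + 11(1−q), giving q = 1/3.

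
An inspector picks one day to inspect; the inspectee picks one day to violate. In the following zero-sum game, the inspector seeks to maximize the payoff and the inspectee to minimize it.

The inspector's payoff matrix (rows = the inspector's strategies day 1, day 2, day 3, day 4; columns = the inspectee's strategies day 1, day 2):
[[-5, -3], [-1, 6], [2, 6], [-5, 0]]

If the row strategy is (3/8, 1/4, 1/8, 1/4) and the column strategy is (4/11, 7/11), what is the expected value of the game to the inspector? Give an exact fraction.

Against (4/11, 7/11), each row's expected payoff is day 1: -41/11; day 2: 38/11; day 3: 50/11; day 4: -20/11.
Taking the (3/8, 1/4, 1/8, 1/4)-weighted average: (3/8)·(-41/11) + (1/4)·(38/11) + (1/8)·(50/11) + (1/4)·(-20/11) = -37/88.

-37/88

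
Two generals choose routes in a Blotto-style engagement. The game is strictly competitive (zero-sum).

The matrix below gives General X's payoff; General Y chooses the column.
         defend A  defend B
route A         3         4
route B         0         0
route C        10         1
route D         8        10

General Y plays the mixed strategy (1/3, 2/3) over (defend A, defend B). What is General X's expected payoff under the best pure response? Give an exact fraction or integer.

28/3

route A: (3)·(1/3) + (4)·(2/3) = 11/3.
route B: (0)·(1/3) + (0)·(2/3) = 0.
route C: (10)·(1/3) + (1)·(2/3) = 4.
route D: (8)·(1/3) + (10)·(2/3) = 28/3.
The best pure response is route D with expected payoff 28/3.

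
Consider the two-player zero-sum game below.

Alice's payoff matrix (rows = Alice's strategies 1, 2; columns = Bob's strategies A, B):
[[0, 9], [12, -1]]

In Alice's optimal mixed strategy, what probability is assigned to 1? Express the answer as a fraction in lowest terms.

13/22

Row minima are 0 and -1, so Alice's maximin is 0; column maxima are 12 and 9, so Bob's minimax is 9. These differ, so the equilibrium is in mixed strategies.
Let Alice play 1 with probability p. Bob is indifferent when 12(1−p) = 9p − (1−p), giving p = 13/22.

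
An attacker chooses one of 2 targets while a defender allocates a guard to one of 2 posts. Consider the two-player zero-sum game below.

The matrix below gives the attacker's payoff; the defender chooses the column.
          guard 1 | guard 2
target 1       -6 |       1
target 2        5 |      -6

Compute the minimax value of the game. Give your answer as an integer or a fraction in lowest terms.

Row minima are -6 and -6, so the attacker's maximin is -6; column maxima are 5 and 1, so the defender's minimax is 1. These differ, so the equilibrium is in mixed strategies.
Let the attacker play target 1 with probability p. The defender is indifferent when −6p + 5(1−p) = p − 6(1−p), giving p = 11/18.
Let the defender play guard 1 with probability q. The attacker is indifferent when −6q + (1−q) = 5q − 6(1−q), giving q = 7/18.
The value is -6·(7/18) + (1)·(11/18) = -31/18.

-31/18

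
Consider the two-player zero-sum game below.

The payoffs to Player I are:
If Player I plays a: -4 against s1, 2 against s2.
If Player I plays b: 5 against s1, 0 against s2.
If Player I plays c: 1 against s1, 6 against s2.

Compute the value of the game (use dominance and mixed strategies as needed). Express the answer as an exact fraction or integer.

Row a is strictly dominated by row c, so Player I never plays it.
The remaining 2×2 game on (b, c) × (s1, s2) has no saddle point. Let Player I play b with probability p; indifference gives 5p + (1−p) = 6(1−p), so p = 1/2.
Similarly Player II's optimal q on s1 is 3/5, and the value is 5·(3/5) + (0)·(2/5) = 3.

3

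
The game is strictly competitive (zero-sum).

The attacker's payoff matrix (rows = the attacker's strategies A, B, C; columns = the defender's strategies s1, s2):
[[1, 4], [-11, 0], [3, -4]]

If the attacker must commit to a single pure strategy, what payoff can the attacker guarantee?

The worst-case payoff for each row is A: 1, B: -11, C: -4.
The best of these is 1.

1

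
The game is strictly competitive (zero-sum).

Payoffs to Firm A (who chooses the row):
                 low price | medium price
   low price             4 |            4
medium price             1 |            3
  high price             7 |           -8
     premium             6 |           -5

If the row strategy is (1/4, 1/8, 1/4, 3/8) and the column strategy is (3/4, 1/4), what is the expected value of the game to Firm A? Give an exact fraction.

103/32

Against (3/4, 1/4), each row's expected payoff is low price: 4; medium price: 3/2; high price: 13/4; premium: 13/4.
Taking the (1/4, 1/8, 1/4, 3/8)-weighted average: (1/4)·(4) + (1/8)·(3/2) + (1/4)·(13/4) + (3/8)·(13/4) = 103/32.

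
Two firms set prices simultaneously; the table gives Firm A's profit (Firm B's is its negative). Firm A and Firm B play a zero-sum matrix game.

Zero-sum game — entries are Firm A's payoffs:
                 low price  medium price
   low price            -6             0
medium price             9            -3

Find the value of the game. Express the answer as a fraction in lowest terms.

-1

Row minima are -6 and -3, so Firm A's maximin is -3; column maxima are 9 and 0, so Firm B's minimax is 0. These differ, so the equilibrium is in mixed strategies.
Let Firm A play low price with probability p. Firm B is indifferent when −6p + 9(1−p) = −3(1−p), giving p = 2/3.
Let Firm B play low price with probability q. Firm A is indifferent when −6q = 9q − 3(1−q), giving q = 1/6.
The value is -6·(1/6) + (0)·(5/6) = -1.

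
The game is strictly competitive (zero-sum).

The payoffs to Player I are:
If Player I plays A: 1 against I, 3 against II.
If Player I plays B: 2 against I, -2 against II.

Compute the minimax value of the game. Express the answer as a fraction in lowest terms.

Row minima are 1 and -2, so Player I's maximin is 1; column maxima are 2 and 3, so Player II's minimax is 2. These differ, so the equilibrium is in mixed strategies.
Let Player I play A with probability p. Player II is indifferent when p + 2(1−p) = 3p − 2(1−p), giving p = 2/3.
Let Player II play I with probability q. Player I is indifferent when q + 3(1−q) = 2q − 2(1−q), giving q = 5/6.
The value is 1·(5/6) + (3)·(1/6) = 4/3.

4/3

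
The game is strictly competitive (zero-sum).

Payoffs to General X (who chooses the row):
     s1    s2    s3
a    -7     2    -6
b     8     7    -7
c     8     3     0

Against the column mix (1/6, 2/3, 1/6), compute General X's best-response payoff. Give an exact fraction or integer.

29/6

a: (-7)·(1/6) + (2)·(2/3) + (-6)·(1/6) = -5/6.
b: (8)·(1/6) + (7)·(2/3) + (-7)·(1/6) = 29/6.
c: (8)·(1/6) + (3)·(2/3) + (0)·(1/6) = 10/3.
The best pure response is b with expected payoff 29/6.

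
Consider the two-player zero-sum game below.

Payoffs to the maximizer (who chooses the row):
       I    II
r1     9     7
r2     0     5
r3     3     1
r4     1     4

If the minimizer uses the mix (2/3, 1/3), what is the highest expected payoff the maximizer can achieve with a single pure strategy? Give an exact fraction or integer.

25/3

r1: (9)·(2/3) + (7)·(1/3) = 25/3.
r2: (0)·(2/3) + (5)·(1/3) = 5/3.
r3: (3)·(2/3) + (1)·(1/3) = 7/3.
r4: (1)·(2/3) + (4)·(1/3) = 2.
The best pure response is r1 with expected payoff 25/3.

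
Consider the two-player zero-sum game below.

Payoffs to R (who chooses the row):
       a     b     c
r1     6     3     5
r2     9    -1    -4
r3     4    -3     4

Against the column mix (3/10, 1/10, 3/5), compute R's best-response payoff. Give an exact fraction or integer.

51/10

r1: (6)·(3/10) + (3)·(1/10) + (5)·(3/5) = 51/10.
r2: (9)·(3/10) + (-1)·(1/10) + (-4)·(3/5) = 1/5.
r3: (4)·(3/10) + (-3)·(1/10) + (4)·(3/5) = 33/10.
The best pure response is r1 with expected payoff 51/10.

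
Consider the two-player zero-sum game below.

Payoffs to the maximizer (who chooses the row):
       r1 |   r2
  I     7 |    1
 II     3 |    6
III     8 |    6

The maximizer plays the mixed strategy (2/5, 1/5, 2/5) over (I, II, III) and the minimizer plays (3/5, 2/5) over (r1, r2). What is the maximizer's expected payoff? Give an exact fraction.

139/25

Against (3/5, 2/5), each row's expected payoff is I: 23/5; II: 21/5; III: 36/5.
Taking the (2/5, 1/5, 2/5)-weighted average: (2/5)·(23/5) + (1/5)·(21/5) + (2/5)·(36/5) = 139/25.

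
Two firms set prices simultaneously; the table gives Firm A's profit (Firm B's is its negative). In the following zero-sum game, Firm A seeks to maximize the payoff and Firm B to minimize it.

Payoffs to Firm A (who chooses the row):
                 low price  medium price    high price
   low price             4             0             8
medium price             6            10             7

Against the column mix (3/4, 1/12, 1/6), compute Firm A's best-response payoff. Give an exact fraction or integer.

low price: (4)·(3/4) + (0)·(1/12) + (8)·(1/6) = 13/3.
medium price: (6)·(3/4) + (10)·(1/12) + (7)·(1/6) = 13/2.
The best pure response is medium price with expected payoff 13/2.

13/2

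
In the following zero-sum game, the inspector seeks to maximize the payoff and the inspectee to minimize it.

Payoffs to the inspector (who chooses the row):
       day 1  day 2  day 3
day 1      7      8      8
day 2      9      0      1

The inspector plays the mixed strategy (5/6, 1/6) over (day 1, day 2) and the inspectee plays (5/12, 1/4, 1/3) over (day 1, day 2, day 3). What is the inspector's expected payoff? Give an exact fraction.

7

Against (5/12, 1/4, 1/3), each row's expected payoff is day 1: 91/12; day 2: 49/12.
Taking the (5/6, 1/6)-weighted average: (5/6)·(91/12) + (1/6)·(49/12) = 7.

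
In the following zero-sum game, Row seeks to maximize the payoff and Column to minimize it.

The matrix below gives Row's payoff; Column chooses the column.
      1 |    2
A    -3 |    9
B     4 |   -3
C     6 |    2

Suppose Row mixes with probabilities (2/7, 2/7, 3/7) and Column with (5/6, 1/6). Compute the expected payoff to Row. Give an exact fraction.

Against (5/6, 1/6), each row's expected payoff is A: -1; B: 17/6; C: 16/3.
Taking the (2/7, 2/7, 3/7)-weighted average: (2/7)·(-1) + (2/7)·(17/6) + (3/7)·(16/3) = 59/21.

59/21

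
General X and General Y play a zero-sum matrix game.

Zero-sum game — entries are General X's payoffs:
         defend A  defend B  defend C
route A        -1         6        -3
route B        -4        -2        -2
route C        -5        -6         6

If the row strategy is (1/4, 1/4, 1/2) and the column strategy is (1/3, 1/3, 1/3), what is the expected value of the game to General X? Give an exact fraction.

-4/3

Against (1/3, 1/3, 1/3), each row's expected payoff is route A: 2/3; route B: -8/3; route C: -5/3.
Taking the (1/4, 1/4, 1/2)-weighted average: (1/4)·(2/3) + (1/4)·(-8/3) + (1/2)·(-5/3) = -4/3.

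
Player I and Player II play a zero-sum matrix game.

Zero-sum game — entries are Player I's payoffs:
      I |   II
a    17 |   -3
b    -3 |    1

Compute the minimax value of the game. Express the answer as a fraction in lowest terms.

Row minima are -3 and -3, so Player I's maximin is -3; column maxima are 17 and 1, so Player II's minimax is 1. These differ, so the equilibrium is in mixed strategies.
Let Player I play a with probability p. Player II is indifferent when 17p − 3(1−p) = −3p + (1−p), giving p = 1/6.
Let Player II play I with probability q. Player I is indifferent when 17q − 3(1−q) = −3q + (1−q), giving q = 1/6.
The value is 17·(1/6) + (-3)·(5/6) = 1/3.

1/3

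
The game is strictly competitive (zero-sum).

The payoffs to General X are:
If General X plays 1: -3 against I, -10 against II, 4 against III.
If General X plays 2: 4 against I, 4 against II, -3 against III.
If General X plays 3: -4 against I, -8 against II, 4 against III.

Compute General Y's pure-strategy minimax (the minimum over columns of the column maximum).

The worst case (largest entry) in each column is I: 4, II: 4, III: 4.
The best (smallest) of these is 4.

4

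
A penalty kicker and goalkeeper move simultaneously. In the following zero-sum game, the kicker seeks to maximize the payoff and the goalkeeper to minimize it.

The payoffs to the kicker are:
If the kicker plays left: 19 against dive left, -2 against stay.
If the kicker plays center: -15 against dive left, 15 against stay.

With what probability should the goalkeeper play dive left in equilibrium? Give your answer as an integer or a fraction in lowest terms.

Row minima are -2 and -15, so the kicker's maximin is -2; column maxima are 19 and 15, so the goalkeeper's minimax is 15. These differ, so the equilibrium is in mixed strategies.
Let the goalkeeper play dive left with probability q. The kicker is indifferent when 19q − 2(1−q) = −15q + 15(1−q), giving q = 1/3.

1/3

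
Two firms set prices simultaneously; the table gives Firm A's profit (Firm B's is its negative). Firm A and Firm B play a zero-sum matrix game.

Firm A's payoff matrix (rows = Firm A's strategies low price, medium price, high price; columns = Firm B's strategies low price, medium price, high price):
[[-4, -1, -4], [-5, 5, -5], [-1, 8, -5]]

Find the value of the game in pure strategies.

Row minima: -4, -5, -5 → Firm A's maximin is -4.
Column maxima: -1, 8, -4 → Firm B's minimax is -4.
They coincide at (low price, high price), so the value is -4.

-4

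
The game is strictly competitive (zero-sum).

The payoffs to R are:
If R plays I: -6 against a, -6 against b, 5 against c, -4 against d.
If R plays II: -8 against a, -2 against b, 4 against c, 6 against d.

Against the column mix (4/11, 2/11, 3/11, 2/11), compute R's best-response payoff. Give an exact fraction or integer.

-12/11

I: (-6)·(4/11) + (-6)·(2/11) + (5)·(3/11) + (-4)·(2/11) = -29/11.
II: (-8)·(4/11) + (-2)·(2/11) + (4)·(3/11) + (6)·(2/11) = -12/11.
The best pure response is II with expected payoff -12/11.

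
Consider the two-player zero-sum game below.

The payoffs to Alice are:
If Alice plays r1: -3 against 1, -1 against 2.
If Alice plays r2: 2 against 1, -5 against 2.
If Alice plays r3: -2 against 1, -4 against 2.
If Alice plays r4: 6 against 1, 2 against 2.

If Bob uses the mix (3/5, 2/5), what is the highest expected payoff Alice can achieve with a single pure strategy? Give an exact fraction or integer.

r1: (-3)·(3/5) + (-1)·(2/5) = -11/5.
r2: (2)·(3/5) + (-5)·(2/5) = -4/5.
r3: (-2)·(3/5) + (-4)·(2/5) = -14/5.
r4: (6)·(3/5) + (2)·(2/5) = 22/5.
The best pure response is r4 with expected payoff 22/5.

22/5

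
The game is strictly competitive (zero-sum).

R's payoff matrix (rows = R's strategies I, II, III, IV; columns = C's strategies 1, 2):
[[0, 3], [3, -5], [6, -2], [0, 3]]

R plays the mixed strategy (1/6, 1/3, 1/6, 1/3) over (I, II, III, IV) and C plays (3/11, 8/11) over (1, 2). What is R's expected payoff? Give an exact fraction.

2/11

Against (3/11, 8/11), each row's expected payoff is I: 24/11; II: -31/11; III: 2/11; IV: 24/11.
Taking the (1/6, 1/3, 1/6, 1/3)-weighted average: (1/6)·(24/11) + (1/3)·(-31/11) + (1/6)·(2/11) + (1/3)·(24/11) = 2/11.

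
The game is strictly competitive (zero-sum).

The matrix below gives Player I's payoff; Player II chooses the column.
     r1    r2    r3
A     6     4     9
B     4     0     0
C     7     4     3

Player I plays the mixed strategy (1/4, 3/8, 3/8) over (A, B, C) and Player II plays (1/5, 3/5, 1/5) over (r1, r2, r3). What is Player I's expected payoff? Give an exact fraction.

33/10

Against (1/5, 3/5, 1/5), each row's expected payoff is A: 27/5; B: 4/5; C: 22/5.
Taking the (1/4, 3/8, 3/8)-weighted average: (1/4)·(27/5) + (3/8)·(4/5) + (3/8)·(22/5) = 33/10.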